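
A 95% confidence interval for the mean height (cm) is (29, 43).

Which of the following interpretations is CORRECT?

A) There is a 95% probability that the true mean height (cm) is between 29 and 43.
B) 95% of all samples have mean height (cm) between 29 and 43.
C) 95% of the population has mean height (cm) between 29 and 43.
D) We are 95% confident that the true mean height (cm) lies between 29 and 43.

A confidence interval represents our confidence in the procedure, not a probability statement about the parameter.

Key concept: If we repeated this sampling process many times and computed a 95% CI each time, about 95% of those intervals would contain the true population parameter.

For this specific interval (29, 43):
- Midpoint (point estimate): 36
- Margin of error: 7

The correct interpretation is the one stating confidence that the true parameter lies in the interval — option D.

D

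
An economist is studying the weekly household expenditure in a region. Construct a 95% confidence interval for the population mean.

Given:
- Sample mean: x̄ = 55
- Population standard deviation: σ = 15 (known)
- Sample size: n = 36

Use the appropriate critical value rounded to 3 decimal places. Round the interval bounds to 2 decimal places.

The population standard deviation σ is known, so use a z-interval (standard normal critical value).

For 95% confidence, z* = 1.96 (from standard normal table)

Standard error: SE = σ/√n = 15/√36 = 2.500000

Margin of error: E = z* × SE = 1.96 × 2.500000 = 4.9000

Z-interval: x̄ ± E = 55 ± 4.9000 = (50.1000, 59.9000)

Rounded to 2 decimal places:

(50.10, 59.90)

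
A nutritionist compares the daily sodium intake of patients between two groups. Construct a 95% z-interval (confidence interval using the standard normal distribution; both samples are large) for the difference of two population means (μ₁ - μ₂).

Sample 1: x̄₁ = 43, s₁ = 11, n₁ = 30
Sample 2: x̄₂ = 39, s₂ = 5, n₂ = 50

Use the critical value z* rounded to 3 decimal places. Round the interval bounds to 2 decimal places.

Both samples are large (n₁ = 30 ≥ 30, n₂ = 50 ≥ 30), so a z-interval for the difference of means applies.

Point estimate: x̄₁ - x̄₂ = 43 - 39 = 4

Standard error: SE = √(s₁²/n₁ + s₂²/n₂)
= √(11²/30 + 5²/50)
= √(4.033333 + 0.500000)
= 2.129163

For 95% confidence, z* = 1.96 (from standard normal table)
Margin of error: E = z* × SE = 1.96 × 2.129163 = 4.1732

Z-interval: (x̄₁ - x̄₂) ± E = 4 ± 4.1732 = (-0.1732, 8.1732)

Rounded to 2 decimal places:

(-0.17, 8.17)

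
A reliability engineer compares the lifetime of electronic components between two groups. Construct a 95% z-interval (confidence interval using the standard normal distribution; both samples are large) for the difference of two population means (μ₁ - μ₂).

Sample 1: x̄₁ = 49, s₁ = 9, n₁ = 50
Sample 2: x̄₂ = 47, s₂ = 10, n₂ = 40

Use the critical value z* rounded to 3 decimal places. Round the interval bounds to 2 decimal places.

Both samples are large (n₁ = 50 ≥ 30, n₂ = 40 ≥ 30), so a z-interval for the difference of means applies.

Point estimate: x̄₁ - x̄₂ = 49 - 47 = 2

Standard error: SE = √(s₁²/n₁ + s₂²/n₂)
= √(9²/50 + 10²/40)
= √(1.620000 + 2.500000)
= 2.029778

For 95% confidence, z* = 1.96 (from standard normal table)
Margin of error: E = z* × SE = 1.96 × 2.029778 = 3.9784

Z-interval: (x̄₁ - x̄₂) ± E = 2 ± 3.9784 = (-1.9784, 5.9784)

Rounded to 2 decimal places:

(-1.98, 5.98)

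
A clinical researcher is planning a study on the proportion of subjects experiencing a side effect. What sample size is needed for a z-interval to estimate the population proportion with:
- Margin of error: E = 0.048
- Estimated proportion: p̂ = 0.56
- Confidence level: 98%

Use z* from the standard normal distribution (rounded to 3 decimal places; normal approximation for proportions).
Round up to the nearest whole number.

Using z* for proportion z-interval (normal approximation).

For 98% confidence, z* = 2.326 (from standard normal table)

Sample size formula for proportion z-interval: n = z*²p̂(1-p̂)/E²

n = 2.326² × 0.56 × 0.44 / 0.048²
  = 5.410276 × 0.2464 / 0.002304
  = 578.5990

Round up to the nearest whole number: n = 579

579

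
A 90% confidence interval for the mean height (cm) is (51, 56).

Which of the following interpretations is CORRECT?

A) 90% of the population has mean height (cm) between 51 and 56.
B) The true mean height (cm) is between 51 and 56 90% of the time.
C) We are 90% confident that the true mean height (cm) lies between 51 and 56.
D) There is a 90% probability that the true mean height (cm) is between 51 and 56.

A confidence interval represents our confidence in the procedure, not a probability statement about the parameter.

Key concept: If we repeated this sampling process many times and computed a 90% CI each time, about 90% of those intervals would contain the true population parameter.

For this specific interval (51, 56):
- Midpoint (point estimate): 53.5
- Margin of error: 2.5

The correct interpretation is the one stating confidence that the true parameter lies in the interval — option C.

C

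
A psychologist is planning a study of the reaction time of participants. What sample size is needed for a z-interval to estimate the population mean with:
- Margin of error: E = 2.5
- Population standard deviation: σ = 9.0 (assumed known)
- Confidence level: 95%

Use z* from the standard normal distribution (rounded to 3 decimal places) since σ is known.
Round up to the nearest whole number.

Using z* since population σ is known (z-interval formula).

For 95% confidence, z* = 1.96 (from standard normal table)

Sample size formula for z-interval: n = (z*σ/E)²

n = (1.96 × 9.0 / 2.5)²
  = (7.056000)²
  = 49.7871

Round up to the nearest whole number: n = 50

50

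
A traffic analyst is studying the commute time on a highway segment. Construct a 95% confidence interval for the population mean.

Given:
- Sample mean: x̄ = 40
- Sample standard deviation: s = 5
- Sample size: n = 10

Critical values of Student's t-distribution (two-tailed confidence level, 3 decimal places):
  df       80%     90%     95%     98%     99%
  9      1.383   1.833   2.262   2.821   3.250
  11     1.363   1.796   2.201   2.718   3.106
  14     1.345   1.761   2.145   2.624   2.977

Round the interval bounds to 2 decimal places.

The population standard deviation σ is unknown (only the sample standard deviation s is given), so use a t-interval with df = n - 1 = 10 - 1 = 9.

For 95% confidence with df = 9, t* = 2.262 (from t-table)

Standard error: SE = s/√n = 5/√10 = 1.581139

Margin of error: E = t* × SE = 2.262 × 1.581139 = 3.5765

T-interval: x̄ ± E = 40 ± 3.5765 = (36.4235, 43.5765)

Rounded to 2 decimal places:

(36.42, 43.58)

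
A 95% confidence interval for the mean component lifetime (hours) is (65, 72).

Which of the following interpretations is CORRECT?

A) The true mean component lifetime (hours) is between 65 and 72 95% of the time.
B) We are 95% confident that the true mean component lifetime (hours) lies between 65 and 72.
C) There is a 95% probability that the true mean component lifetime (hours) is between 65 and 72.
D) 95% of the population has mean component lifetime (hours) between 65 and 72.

A confidence interval represents our confidence in the procedure, not a probability statement about the parameter.

Key concept: If we repeated this sampling process many times and computed a 95% CI each time, about 95% of those intervals would contain the true population parameter.

For this specific interval (65, 72):
- Midpoint (point estimate): 68.5
- Margin of error: 3.5

The correct interpretation is the one stating confidence that the true parameter lies in the interval — option B.

B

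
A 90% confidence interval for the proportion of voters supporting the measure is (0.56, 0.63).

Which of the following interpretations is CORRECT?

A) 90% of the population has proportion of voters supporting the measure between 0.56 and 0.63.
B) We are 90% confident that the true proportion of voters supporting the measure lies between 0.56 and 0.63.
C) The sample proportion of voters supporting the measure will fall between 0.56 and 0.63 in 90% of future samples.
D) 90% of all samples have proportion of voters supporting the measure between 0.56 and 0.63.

A confidence interval represents our confidence in the procedure, not a probability statement about the parameter.

Key concept: If we repeated this sampling process many times and computed a 90% CI each time, about 90% of those intervals would contain the true population parameter.

For this specific interval (0.56, 0.63):
- Midpoint (point estimate): 0.595
- Margin of error: 0.035

The correct interpretation is the one stating confidence that the true parameter lies in the interval — option B.

B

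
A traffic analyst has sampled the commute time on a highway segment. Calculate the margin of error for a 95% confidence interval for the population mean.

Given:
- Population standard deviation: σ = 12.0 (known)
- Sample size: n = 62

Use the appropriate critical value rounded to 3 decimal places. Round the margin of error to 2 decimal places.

The population standard deviation σ is known, so use the z-interval margin of error formula.

For 95% confidence, z* = 1.96 (from standard normal table)

Margin of error formula for z-interval: E = z* × σ/√n

E = 1.96 × 12.0/√62
  = 1.96 × 1.524002
  = 2.9870

Rounded to 2 decimal places:

2.99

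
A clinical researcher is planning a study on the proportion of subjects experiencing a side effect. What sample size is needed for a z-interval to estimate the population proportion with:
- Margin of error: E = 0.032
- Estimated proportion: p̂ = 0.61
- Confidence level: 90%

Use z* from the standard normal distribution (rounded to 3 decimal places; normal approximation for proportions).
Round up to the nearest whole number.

Using z* for proportion z-interval (normal approximation).

For 90% confidence, z* = 1.645 (from standard normal table)

Sample size formula for proportion z-interval: n = z*²p̂(1-p̂)/E²

n = 1.645² × 0.61 × 0.39 / 0.032²
  = 2.706025 × 0.2379 / 0.001024
  = 628.6751

Round up to the nearest whole number: n = 629

629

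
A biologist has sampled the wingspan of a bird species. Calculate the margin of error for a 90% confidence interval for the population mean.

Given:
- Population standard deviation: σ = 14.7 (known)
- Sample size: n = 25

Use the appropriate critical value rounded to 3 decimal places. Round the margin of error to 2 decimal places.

The population standard deviation σ is known, so use the z-interval margin of error formula.

For 90% confidence, z* = 1.645 (from standard normal table)

Margin of error formula for z-interval: E = z* × σ/√n

E = 1.645 × 14.7/√25
  = 1.645 × 2.940000
  = 4.8363

Rounded to 2 decimal places:

4.84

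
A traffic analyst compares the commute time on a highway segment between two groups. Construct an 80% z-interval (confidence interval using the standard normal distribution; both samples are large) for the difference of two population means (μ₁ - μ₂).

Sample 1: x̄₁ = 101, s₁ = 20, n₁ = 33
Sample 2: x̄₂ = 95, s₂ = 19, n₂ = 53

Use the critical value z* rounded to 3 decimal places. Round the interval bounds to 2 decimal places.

Both samples are large (n₁ = 33 ≥ 30, n₂ = 53 ≥ 30), so a z-interval for the difference of means applies.

Point estimate: x̄₁ - x̄₂ = 101 - 95 = 6

Standard error: SE = √(s₁²/n₁ + s₂²/n₂)
= √(20²/33 + 19²/53)
= √(12.121212 + 6.811321)
= 4.351153

For 80% confidence, z* = 1.282 (from standard normal table)
Margin of error: E = z* × SE = 1.282 × 4.351153 = 5.5782

Z-interval: (x̄₁ - x̄₂) ± E = 6 ± 5.5782 = (0.4218, 11.5782)

Rounded to 2 decimal places:

(0.42, 11.58)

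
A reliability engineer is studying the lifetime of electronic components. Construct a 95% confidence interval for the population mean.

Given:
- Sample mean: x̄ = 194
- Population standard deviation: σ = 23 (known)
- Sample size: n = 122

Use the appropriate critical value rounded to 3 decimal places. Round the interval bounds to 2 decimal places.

The population standard deviation σ is known, so use a z-interval (standard normal critical value).

For 95% confidence, z* = 1.96 (from standard normal table)

Standard error: SE = σ/√n = 23/√122 = 2.082322

Margin of error: E = z* × SE = 1.96 × 2.082322 = 4.0814

Z-interval: x̄ ± E = 194 ± 4.0814 = (189.9186, 198.0814)

Rounded to 2 decimal places:

(189.92, 198.08)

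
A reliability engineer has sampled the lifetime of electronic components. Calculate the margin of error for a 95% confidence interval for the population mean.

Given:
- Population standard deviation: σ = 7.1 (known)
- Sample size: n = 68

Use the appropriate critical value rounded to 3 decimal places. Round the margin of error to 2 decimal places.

The population standard deviation σ is known, so use the z-interval margin of error formula.

For 95% confidence, z* = 1.96 (from standard normal table)

Margin of error formula for z-interval: E = z* × σ/√n

E = 1.96 × 7.1/√68
  = 1.96 × 0.861001
  = 1.6876

Rounded to 2 decimal places:

1.69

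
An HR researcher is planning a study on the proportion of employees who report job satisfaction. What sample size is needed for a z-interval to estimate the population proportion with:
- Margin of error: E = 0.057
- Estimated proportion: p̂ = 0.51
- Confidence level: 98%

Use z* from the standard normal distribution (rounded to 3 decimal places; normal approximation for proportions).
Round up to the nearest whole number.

Using z* for proportion z-interval (normal approximation).

For 98% confidence, z* = 2.326 (from standard normal table)

Sample size formula for proportion z-interval: n = z*²p̂(1-p̂)/E²

n = 2.326² × 0.51 × 0.49 / 0.057²
  = 5.410276 × 0.2499 / 0.003249
  = 416.1366

Round up to the nearest whole number: n = 417

417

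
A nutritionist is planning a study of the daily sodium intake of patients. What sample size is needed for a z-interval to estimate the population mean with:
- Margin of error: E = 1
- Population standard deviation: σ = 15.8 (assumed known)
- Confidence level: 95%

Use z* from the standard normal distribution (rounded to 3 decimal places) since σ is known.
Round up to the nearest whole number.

Using z* since population σ is known (z-interval formula).

For 95% confidence, z* = 1.96 (from standard normal table)

Sample size formula for z-interval: n = (z*σ/E)²

n = (1.96 × 15.8 / 1)²
  = (30.968000)²
  = 959.0170

Round up to the nearest whole number: n = 960

960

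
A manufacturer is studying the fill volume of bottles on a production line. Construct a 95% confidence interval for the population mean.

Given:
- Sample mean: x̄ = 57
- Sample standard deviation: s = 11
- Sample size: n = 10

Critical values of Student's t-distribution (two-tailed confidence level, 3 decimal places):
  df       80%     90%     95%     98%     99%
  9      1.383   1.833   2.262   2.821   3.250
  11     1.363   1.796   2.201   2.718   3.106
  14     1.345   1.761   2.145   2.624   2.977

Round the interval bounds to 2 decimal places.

The population standard deviation σ is unknown (only the sample standard deviation s is given), so use a t-interval with df = n - 1 = 10 - 1 = 9.

For 95% confidence with df = 9, t* = 2.262 (from t-table)

Standard error: SE = s/√n = 11/√10 = 3.478505

Margin of error: E = t* × SE = 2.262 × 3.478505 = 7.8684

T-interval: x̄ ± E = 57 ± 7.8684 = (49.1316, 64.8684)

Rounded to 2 decimal places:

(49.13, 64.87)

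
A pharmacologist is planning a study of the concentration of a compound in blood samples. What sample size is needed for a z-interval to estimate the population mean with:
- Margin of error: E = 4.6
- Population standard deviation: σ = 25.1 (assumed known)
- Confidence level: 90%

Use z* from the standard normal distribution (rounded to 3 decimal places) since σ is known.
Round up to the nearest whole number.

Using z* since population σ is known (z-interval formula).

For 90% confidence, z* = 1.645 (from standard normal table)

Sample size formula for z-interval: n = (z*σ/E)²

n = (1.645 × 25.1 / 4.6)²
  = (8.975978)²
  = 80.5682

Round up to the nearest whole number: n = 81

81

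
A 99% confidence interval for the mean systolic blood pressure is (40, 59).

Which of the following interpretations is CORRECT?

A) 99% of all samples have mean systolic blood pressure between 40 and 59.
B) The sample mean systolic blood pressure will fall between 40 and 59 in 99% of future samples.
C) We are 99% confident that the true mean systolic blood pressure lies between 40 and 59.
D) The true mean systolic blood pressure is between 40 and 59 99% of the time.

A confidence interval represents our confidence in the procedure, not a probability statement about the parameter.

Key concept: If we repeated this sampling process many times and computed a 99% CI each time, about 99% of those intervals would contain the true population parameter.

For this specific interval (40, 59):
- Midpoint (point estimate): 49.5
- Margin of error: 9.5

The correct interpretation is the one stating confidence that the true parameter lies in the interval — option C.

C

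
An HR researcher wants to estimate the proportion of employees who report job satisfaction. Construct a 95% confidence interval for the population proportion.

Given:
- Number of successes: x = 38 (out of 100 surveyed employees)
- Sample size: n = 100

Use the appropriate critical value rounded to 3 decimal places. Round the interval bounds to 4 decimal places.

Sample proportion: p̂ = 38/100 = 0.380000

Check conditions for normal approximation:
  np̂ = 38 ≥ 10 ✓
  n(1-p̂) = 62 ≥ 10 ✓

The sample is large enough, so use a z-interval (normal approximation) for the proportion.

For 95% confidence, z* = 1.96 (from standard normal table)

Standard error: SE = √(p̂(1-p̂)/n) = √(0.380000×0.620000/100) = 0.04853864

Margin of error: E = z* × SE = 1.96 × 0.04853864 = 0.095136

Z-interval: p̂ ± E = 0.380000 ± 0.095136 = (0.284864, 0.475136)

Rounded to 4 decimal places:

(0.2849, 0.4751)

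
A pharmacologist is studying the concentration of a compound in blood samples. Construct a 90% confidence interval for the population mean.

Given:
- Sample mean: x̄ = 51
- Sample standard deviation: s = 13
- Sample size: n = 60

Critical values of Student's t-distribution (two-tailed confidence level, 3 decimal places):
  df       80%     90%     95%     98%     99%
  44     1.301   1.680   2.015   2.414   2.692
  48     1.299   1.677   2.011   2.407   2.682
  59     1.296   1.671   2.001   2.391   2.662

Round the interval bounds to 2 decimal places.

The population standard deviation σ is unknown (only the sample standard deviation s is given), so use a t-interval with df = n - 1 = 60 - 1 = 59.

For 90% confidence with df = 59, t* = 1.671 (from t-table)

Standard error: SE = s/√n = 13/√60 = 1.678293

Margin of error: E = t* × SE = 1.671 × 1.678293 = 2.8044

T-interval: x̄ ± E = 51 ± 2.8044 = (48.1956, 53.8044)

Rounded to 2 decimal places:

(48.20, 53.80)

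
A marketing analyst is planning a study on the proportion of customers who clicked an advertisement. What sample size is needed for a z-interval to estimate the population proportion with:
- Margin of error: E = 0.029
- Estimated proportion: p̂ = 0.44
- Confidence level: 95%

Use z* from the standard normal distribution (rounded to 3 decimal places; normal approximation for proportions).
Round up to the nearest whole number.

Using z* for proportion z-interval (normal approximation).

For 95% confidence, z* = 1.96 (from standard normal table)

Sample size formula for proportion z-interval: n = z*²p̂(1-p̂)/E²

n = 1.96² × 0.44 × 0.56 / 0.029²
  = 3.8416 × 0.2464 / 0.000841
  = 1125.5294

Round up to the nearest whole number: n = 1126

1126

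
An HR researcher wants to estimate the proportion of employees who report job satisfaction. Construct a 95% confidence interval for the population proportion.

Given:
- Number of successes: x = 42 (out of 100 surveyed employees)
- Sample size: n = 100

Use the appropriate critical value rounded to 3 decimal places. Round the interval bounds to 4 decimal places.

Sample proportion: p̂ = 42/100 = 0.420000

Check conditions for normal approximation:
  np̂ = 42 ≥ 10 ✓
  n(1-p̂) = 58 ≥ 10 ✓

The sample is large enough, so use a z-interval (normal approximation) for the proportion.

For 95% confidence, z* = 1.96 (from standard normal table)

Standard error: SE = √(p̂(1-p̂)/n) = √(0.420000×0.580000/100) = 0.04935585

Margin of error: E = z* × SE = 1.96 × 0.04935585 = 0.096737

Z-interval: p̂ ± E = 0.420000 ± 0.096737 = (0.323263, 0.516737)

Rounded to 4 decimal places:

(0.3233, 0.5167)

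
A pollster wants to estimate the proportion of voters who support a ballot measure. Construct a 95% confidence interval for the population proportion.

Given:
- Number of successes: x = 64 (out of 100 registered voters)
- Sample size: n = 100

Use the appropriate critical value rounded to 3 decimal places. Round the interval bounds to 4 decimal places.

Sample proportion: p̂ = 64/100 = 0.640000

Check conditions for normal approximation:
  np̂ = 64 ≥ 10 ✓
  n(1-p̂) = 36 ≥ 10 ✓

The sample is large enough, so use a z-interval (normal approximation) for the proportion.

For 95% confidence, z* = 1.96 (from standard normal table)

Standard error: SE = √(p̂(1-p̂)/n) = √(0.640000×0.360000/100) = 0.04800000

Margin of error: E = z* × SE = 1.96 × 0.04800000 = 0.094080

Z-interval: p̂ ± E = 0.640000 ± 0.094080 = (0.545920, 0.734080)

Rounded to 4 decimal places:

(0.5459, 0.7341)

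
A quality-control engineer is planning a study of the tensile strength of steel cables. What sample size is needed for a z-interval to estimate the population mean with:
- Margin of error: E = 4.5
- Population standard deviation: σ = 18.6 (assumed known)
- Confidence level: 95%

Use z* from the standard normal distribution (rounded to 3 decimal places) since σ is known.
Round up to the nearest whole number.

Using z* since population σ is known (z-interval formula).

For 95% confidence, z* = 1.96 (from standard normal table)

Sample size formula for z-interval: n = (z*σ/E)²

n = (1.96 × 18.6 / 4.5)²
  = (8.101333)²
  = 65.6316

Round up to the nearest whole number: n = 66

66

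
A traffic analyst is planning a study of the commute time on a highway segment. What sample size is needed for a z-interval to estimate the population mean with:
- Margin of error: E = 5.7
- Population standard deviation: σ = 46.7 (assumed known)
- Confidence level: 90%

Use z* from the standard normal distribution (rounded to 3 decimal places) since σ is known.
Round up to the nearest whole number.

Using z* since population σ is known (z-interval formula).

For 90% confidence, z* = 1.645 (from standard normal table)

Sample size formula for z-interval: n = (z*σ/E)²

n = (1.645 × 46.7 / 5.7)²
  = (13.477456)²
  = 181.6418

Round up to the nearest whole number: n = 182

182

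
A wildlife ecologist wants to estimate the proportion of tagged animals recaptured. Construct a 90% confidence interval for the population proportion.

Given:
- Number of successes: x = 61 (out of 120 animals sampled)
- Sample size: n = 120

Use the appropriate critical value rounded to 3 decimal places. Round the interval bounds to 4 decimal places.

Sample proportion: p̂ = 61/120 = 0.508333

Check conditions for normal approximation:
  np̂ = 61 ≥ 10 ✓
  n(1-p̂) = 59 ≥ 10 ✓

The sample is large enough, so use a z-interval (normal approximation) for the proportion.

For 90% confidence, z* = 1.645 (from standard normal table)

Standard error: SE = √(p̂(1-p̂)/n) = √(0.508333×0.491667/120) = 0.04563721

Margin of error: E = z* × SE = 1.645 × 0.04563721 = 0.075073

Z-interval: p̂ ± E = 0.508333 ± 0.075073 = (0.433260, 0.583407)

Rounded to 4 decimal places:

(0.4333, 0.5834)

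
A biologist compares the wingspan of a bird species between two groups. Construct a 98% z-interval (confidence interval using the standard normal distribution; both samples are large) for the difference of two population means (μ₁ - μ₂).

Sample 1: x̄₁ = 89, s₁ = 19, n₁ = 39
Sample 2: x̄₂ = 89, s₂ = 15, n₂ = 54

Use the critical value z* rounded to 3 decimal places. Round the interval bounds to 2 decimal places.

Both samples are large (n₁ = 39 ≥ 30, n₂ = 54 ≥ 30), so a z-interval for the difference of means applies.

Point estimate: x̄₁ - x̄₂ = 89 - 89 = 0

Standard error: SE = √(s₁²/n₁ + s₂²/n₂)
= √(19²/39 + 15²/54)
= √(9.256410 + 4.166667)
= 3.663752

For 98% confidence, z* = 2.326 (from standard normal table)
Margin of error: E = z* × SE = 2.326 × 3.663752 = 8.5219

Z-interval: (x̄₁ - x̄₂) ± E = 0 ± 8.5219 = (-8.5219, 8.5219)

Rounded to 2 decimal places:

(-8.52, 8.52)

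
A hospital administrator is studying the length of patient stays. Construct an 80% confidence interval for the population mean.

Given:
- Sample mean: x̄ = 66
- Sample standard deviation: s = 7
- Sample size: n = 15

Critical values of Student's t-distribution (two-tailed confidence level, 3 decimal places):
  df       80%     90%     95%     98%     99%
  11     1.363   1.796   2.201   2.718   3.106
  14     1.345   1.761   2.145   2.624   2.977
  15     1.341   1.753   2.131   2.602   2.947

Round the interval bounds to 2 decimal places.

The population standard deviation σ is unknown (only the sample standard deviation s is given), so use a t-interval with df = n - 1 = 15 - 1 = 14.

For 80% confidence with df = 14, t* = 1.345 (from t-table)

Standard error: SE = s/√n = 7/√15 = 1.807392

Margin of error: E = t* × SE = 1.345 × 1.807392 = 2.4309

T-interval: x̄ ± E = 66 ± 2.4309 = (63.5691, 68.4309)

Rounded to 2 decimal places:

(63.57, 68.43)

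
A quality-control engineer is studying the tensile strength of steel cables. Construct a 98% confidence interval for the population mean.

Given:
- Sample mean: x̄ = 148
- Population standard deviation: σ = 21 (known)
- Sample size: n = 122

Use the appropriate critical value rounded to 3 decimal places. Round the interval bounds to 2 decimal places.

The population standard deviation σ is known, so use a z-interval (standard normal critical value).

For 98% confidence, z* = 2.326 (from standard normal table)

Standard error: SE = σ/√n = 21/√122 = 1.901251

Margin of error: E = z* × SE = 2.326 × 1.901251 = 4.4223

Z-interval: x̄ ± E = 148 ± 4.4223 = (143.5777, 152.4223)

Rounded to 2 decimal places:

(143.58, 152.42)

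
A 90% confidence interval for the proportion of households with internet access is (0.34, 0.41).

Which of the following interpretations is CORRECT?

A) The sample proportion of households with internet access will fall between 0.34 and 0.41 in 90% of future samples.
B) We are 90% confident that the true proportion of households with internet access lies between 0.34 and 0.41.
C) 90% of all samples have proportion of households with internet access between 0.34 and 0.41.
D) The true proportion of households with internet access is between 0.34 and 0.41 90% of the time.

A confidence interval represents our confidence in the procedure, not a probability statement about the parameter.

Key concept: If we repeated this sampling process many times and computed a 90% CI each time, about 90% of those intervals would contain the true population parameter.

For this specific interval (0.34, 0.41):
- Midpoint (point estimate): 0.375
- Margin of error: 0.035

The correct interpretation is the one stating confidence that the true parameter lies in the interval — option B.

B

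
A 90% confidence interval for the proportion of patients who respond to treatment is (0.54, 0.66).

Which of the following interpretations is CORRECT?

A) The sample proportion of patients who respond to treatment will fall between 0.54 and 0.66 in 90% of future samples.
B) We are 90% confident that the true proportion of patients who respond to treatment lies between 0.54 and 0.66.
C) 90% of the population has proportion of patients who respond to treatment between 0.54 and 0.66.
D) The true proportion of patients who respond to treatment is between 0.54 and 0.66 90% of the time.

A confidence interval represents our confidence in the procedure, not a probability statement about the parameter.

Key concept: If we repeated this sampling process many times and computed a 90% CI each time, about 90% of those intervals would contain the true population parameter.

For this specific interval (0.54, 0.66):
- Midpoint (point estimate): 0.6
- Margin of error: 0.06

The correct interpretation is the one stating confidence that the true parameter lies in the interval — option B.

B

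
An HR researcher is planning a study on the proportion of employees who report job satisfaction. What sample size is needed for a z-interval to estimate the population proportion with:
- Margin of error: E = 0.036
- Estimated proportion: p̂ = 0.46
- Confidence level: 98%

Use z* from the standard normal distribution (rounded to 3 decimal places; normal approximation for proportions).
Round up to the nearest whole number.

Using z* for proportion z-interval (normal approximation).

For 98% confidence, z* = 2.326 (from standard normal table)

Sample size formula for proportion z-interval: n = z*²p̂(1-p̂)/E²

n = 2.326² × 0.46 × 0.54 / 0.036²
  = 5.410276 × 0.2484 / 0.001296
  = 1036.9696

Round up to the nearest whole number: n = 1037

1037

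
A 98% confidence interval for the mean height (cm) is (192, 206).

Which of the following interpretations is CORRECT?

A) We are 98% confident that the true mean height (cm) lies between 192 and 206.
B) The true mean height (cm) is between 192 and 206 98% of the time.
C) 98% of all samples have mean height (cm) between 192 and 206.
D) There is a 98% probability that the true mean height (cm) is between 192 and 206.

A confidence interval represents our confidence in the procedure, not a probability statement about the parameter.

Key concept: If we repeated this sampling process many times and computed a 98% CI each time, about 98% of those intervals would contain the true population parameter.

For this specific interval (192, 206):
- Midpoint (point estimate): 199
- Margin of error: 7

The correct interpretation is the one stating confidence that the true parameter lies in the interval — option A.

A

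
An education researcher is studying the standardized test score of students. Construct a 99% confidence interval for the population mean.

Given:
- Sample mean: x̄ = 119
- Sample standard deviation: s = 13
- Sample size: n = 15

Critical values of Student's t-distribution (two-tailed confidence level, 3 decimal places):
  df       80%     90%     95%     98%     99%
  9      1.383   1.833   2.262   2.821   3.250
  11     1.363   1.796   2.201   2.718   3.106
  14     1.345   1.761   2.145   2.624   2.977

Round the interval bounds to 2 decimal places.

The population standard deviation σ is unknown (only the sample standard deviation s is given), so use a t-interval with df = n - 1 = 15 - 1 = 14.

For 99% confidence with df = 14, t* = 2.977 (from t-table)

Standard error: SE = s/√n = 13/√15 = 3.356586

Margin of error: E = t* × SE = 2.977 × 3.356586 = 9.9926

T-interval: x̄ ± E = 119 ± 9.9926 = (109.0074, 128.9926)

Rounded to 2 decimal places:

(109.01, 128.99)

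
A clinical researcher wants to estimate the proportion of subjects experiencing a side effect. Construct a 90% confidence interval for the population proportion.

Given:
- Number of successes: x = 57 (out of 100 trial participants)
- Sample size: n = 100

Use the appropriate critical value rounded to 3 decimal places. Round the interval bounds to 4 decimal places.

Sample proportion: p̂ = 57/100 = 0.570000

Check conditions for normal approximation:
  np̂ = 57 ≥ 10 ✓
  n(1-p̂) = 43 ≥ 10 ✓

The sample is large enough, so use a z-interval (normal approximation) for the proportion.

For 90% confidence, z* = 1.645 (from standard normal table)

Standard error: SE = √(p̂(1-p̂)/n) = √(0.570000×0.430000/100) = 0.04950758

Margin of error: E = z* × SE = 1.645 × 0.04950758 = 0.081440

Z-interval: p̂ ± E = 0.570000 ± 0.081440 = (0.488560, 0.651440)

Rounded to 4 decimal places:

(0.4886, 0.6514)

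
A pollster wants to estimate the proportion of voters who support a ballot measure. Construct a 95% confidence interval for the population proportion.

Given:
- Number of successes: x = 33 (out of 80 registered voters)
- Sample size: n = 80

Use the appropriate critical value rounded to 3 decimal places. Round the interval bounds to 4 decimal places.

Sample proportion: p̂ = 33/80 = 0.412500

Check conditions for normal approximation:
  np̂ = 33 ≥ 10 ✓
  n(1-p̂) = 47 ≥ 10 ✓

The sample is large enough, so use a z-interval (normal approximation) for the proportion.

For 95% confidence, z* = 1.96 (from standard normal table)

Standard error: SE = √(p̂(1-p̂)/n) = √(0.412500×0.587500/80) = 0.05503905

Margin of error: E = z* × SE = 1.96 × 0.05503905 = 0.107877

Z-interval: p̂ ± E = 0.412500 ± 0.107877 = (0.304623, 0.520377)

Rounded to 4 decimal places:

(0.3046, 0.5204)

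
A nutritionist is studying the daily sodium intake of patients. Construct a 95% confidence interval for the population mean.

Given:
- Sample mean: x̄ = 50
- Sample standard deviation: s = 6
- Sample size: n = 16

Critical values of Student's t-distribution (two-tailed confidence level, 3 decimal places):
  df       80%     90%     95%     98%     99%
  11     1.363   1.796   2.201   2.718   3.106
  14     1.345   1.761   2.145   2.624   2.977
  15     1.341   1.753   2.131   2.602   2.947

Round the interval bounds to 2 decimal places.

The population standard deviation σ is unknown (only the sample standard deviation s is given), so use a t-interval with df = n - 1 = 16 - 1 = 15.

For 95% confidence with df = 15, t* = 2.131 (from t-table)

Standard error: SE = s/√n = 6/√16 = 1.500000

Margin of error: E = t* × SE = 2.131 × 1.500000 = 3.1965

T-interval: x̄ ± E = 50 ± 3.1965 = (46.8035, 53.1965)

Rounded to 2 decimal places:

(46.80, 53.20)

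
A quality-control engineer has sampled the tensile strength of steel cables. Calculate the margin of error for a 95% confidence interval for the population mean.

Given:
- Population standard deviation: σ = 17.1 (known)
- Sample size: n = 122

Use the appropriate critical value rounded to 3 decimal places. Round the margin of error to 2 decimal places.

The population standard deviation σ is known, so use the z-interval margin of error formula.

For 95% confidence, z* = 1.96 (from standard normal table)

Margin of error formula for z-interval: E = z* × σ/√n

E = 1.96 × 17.1/√122
  = 1.96 × 1.548161
  = 3.0344

Rounded to 2 decimal places:

3.03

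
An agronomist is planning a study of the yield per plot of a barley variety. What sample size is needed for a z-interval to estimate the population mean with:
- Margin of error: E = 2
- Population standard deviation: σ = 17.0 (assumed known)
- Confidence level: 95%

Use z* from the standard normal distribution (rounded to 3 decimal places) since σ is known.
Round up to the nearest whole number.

Using z* since population σ is known (z-interval formula).

For 95% confidence, z* = 1.96 (from standard normal table)

Sample size formula for z-interval: n = (z*σ/E)²

n = (1.96 × 17.0 / 2)²
  = (16.660000)²
  = 277.5556

Round up to the nearest whole number: n = 278

278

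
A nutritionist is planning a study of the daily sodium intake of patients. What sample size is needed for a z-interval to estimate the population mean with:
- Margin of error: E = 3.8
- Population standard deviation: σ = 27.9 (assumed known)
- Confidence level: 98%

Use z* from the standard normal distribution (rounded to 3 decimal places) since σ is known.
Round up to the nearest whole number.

Using z* since population σ is known (z-interval formula).

For 98% confidence, z* = 2.326 (from standard normal table)

Sample size formula for z-interval: n = (z*σ/E)²

n = (2.326 × 27.9 / 3.8)²
  = (17.077737)²
  = 291.6491

Round up to the nearest whole number: n = 292

292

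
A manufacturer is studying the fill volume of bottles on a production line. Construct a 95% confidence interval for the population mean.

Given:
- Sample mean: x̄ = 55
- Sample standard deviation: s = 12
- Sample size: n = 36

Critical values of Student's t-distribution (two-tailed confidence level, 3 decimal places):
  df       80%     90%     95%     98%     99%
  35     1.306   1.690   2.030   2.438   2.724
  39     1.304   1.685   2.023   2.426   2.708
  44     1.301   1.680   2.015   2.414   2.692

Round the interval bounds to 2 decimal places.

The population standard deviation σ is unknown (only the sample standard deviation s is given), so use a t-interval with df = n - 1 = 36 - 1 = 35.

For 95% confidence with df = 35, t* = 2.030 (from t-table)

Standard error: SE = s/√n = 12/√36 = 2.000000

Margin of error: E = t* × SE = 2.030 × 2.000000 = 4.0600

T-interval: x̄ ± E = 55 ± 4.0600 = (50.9400, 59.0600)

Rounded to 2 decimal places:

(50.94, 59.06)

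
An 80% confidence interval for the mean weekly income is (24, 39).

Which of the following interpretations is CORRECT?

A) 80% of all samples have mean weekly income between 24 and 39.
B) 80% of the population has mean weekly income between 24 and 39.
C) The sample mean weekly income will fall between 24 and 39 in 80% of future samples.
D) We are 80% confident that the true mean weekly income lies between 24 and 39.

A confidence interval represents our confidence in the procedure, not a probability statement about the parameter.

Key concept: If we repeated this sampling process many times and computed an 80% CI each time, about 80% of those intervals would contain the true population parameter.

For this specific interval (24, 39):
- Midpoint (point estimate): 31.5
- Margin of error: 7.5

The correct interpretation is the one stating confidence that the true parameter lies in the interval — option D.

D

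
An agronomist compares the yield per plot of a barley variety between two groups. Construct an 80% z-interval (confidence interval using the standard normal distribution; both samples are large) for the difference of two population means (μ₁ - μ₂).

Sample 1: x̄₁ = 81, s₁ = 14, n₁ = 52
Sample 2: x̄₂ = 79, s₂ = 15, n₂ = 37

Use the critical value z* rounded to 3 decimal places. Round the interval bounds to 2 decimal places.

Both samples are large (n₁ = 52 ≥ 30, n₂ = 37 ≥ 30), so a z-interval for the difference of means applies.

Point estimate: x̄₁ - x̄₂ = 81 - 79 = 2

Standard error: SE = √(s₁²/n₁ + s₂²/n₂)
= √(14²/52 + 15²/37)
= √(3.769231 + 6.081081)
= 3.138521

For 80% confidence, z* = 1.282 (from standard normal table)
Margin of error: E = z* × SE = 1.282 × 3.138521 = 4.0236

Z-interval: (x̄₁ - x̄₂) ± E = 2 ± 4.0236 = (-2.0236, 6.0236)

Rounded to 2 decimal places:

(-2.02, 6.02)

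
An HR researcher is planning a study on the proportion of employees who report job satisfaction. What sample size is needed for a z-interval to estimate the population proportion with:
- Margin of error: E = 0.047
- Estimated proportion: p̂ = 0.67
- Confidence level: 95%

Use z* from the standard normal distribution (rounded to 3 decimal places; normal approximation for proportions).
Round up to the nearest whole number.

Using z* for proportion z-interval (normal approximation).

For 95% confidence, z* = 1.96 (from standard normal table)

Sample size formula for proportion z-interval: n = z*²p̂(1-p̂)/E²

n = 1.96² × 0.67 × 0.33 / 0.047²
  = 3.8416 × 0.2211 / 0.002209
  = 384.5078

Round up to the nearest whole number: n = 385

385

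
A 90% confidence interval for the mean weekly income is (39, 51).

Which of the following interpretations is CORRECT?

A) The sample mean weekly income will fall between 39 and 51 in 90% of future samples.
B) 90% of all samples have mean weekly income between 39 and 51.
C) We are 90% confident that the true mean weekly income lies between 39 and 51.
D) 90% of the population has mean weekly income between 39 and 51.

A confidence interval represents our confidence in the procedure, not a probability statement about the parameter.

Key concept: If we repeated this sampling process many times and computed a 90% CI each time, about 90% of those intervals would contain the true population parameter.

For this specific interval (39, 51):
- Midpoint (point estimate): 45
- Margin of error: 6

The correct interpretation is the one stating confidence that the true parameter lies in the interval — option C.

C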